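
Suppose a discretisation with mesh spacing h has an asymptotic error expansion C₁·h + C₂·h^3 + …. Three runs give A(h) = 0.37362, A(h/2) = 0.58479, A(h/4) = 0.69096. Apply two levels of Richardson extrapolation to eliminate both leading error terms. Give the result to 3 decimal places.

0.797

First eliminate the h term (factor 2^1 = 2):
  B₁ = (2·0.58479 − 0.37362)/1 = 0.79596
  B₂ = (2·0.69096 − 0.58479)/1 = 0.79713
Then eliminate the h^3 term (factor 2^3 = 8):
  (8·0.79713 − 0.79596)/7 = 0.79730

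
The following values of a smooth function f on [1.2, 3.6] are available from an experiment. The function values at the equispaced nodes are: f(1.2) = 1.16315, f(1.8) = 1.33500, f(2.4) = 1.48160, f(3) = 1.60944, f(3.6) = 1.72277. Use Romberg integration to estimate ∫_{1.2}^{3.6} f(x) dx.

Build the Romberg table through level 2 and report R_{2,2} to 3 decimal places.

3.525

R_{0,0} (trapezoid, 1 panel, h=2.4000): 3.46310
R_{1,0} (trapezoid, 2 panels, h=1.2000): 3.50947
R_{2,0} (trapezoid, 4 panels, h=0.6000): 3.52140
R_{1,1} = 3.50947 + (3.50947 − 3.46310)/3 = 3.52493
R_{2,1} = 3.52140 + (3.52140 − 3.50947)/3 = 3.52538
R_{2,2} = 3.52538 + (3.52538 − 3.52493)/15 = 3.52541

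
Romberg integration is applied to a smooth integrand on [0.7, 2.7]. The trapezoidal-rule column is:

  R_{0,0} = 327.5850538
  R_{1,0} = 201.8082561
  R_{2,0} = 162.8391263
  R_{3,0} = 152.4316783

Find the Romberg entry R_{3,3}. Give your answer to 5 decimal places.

148.89900

Richardson extrapolation on the trapezoidal column (denominator 4−1=3):
R_{1,1} = (4·201.8082561 − 327.5850538) / 3 = 159.8826569
R_{2,1} = 162.8391263 + (162.8391263 − 201.8082561)/3 = 149.8494164
R_{3,1} = (4·152.4316783 − 162.8391263) / 3 = 148.9625290
R_{2,2} = (16·149.8494164 − 159.8826569) / 15 = 149.1805337
R_{3,2} = 148.9625290 + (148.9625290 − 149.8494164)/15 = 148.9034032
R_{3,3} = (64·148.9034032 − 149.1805337) / 63 = 148.8990043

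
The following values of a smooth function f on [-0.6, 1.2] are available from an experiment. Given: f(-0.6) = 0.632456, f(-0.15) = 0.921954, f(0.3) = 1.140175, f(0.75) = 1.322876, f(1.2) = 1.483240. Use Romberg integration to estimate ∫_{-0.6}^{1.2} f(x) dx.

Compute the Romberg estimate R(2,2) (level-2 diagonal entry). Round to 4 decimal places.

R(0,0) (trapezoid, 1 panel, h=1.8000): 1.904126
R(1,0) (trapezoid, 2 panels, h=0.9000): 1.978221
R(2,0) (trapezoid, 4 panels, h=0.4500): 1.999284
R(1,1) = 1.978221 + (1.978221 − 1.904126)/3 = 2.002919
R(2,1) = 1.999284 + (1.999284 − 1.978221)/3 = 2.006305
R(2,2) = 2.006305 + (2.006305 − 2.002919)/15 = 2.006531

2.0065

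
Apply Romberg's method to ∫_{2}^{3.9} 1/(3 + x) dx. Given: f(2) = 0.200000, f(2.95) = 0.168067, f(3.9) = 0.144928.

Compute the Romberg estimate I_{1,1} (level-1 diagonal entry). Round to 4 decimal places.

0.3221

I_{0,0} (trapezoid, 1 panel, h=1.9000): 0.327682
I_{1,0} (trapezoid, 2 panels, h=0.9500): 0.323504
I_{1,1} = 0.323504 + (0.323504 − 0.327682)/3 = 0.322111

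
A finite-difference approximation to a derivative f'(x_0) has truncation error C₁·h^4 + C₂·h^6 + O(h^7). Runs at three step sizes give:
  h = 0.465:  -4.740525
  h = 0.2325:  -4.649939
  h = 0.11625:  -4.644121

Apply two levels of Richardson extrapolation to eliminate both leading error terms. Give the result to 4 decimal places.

-4.6437

First eliminate the h^4 term (factor 2^4 = 16):
  B₁ = (16·(-4.649939) − (-4.740525))/15 = -4.643900
  B₂ = (16·(-4.644121) − (-4.649939))/15 = -4.643733
Then eliminate the h^6 term (factor 2^6 = 64):
  (64·(-4.643733) − (-4.643900))/63 = -4.643730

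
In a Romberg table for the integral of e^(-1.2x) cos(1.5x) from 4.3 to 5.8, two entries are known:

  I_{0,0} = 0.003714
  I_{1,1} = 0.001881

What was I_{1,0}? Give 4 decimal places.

From I_{1,1} = (4·I_{1,0} − I_{0,0})/3, solve for I_{1,0}:
4·I_{1,0} = 3·0.001881 + 0.003714 = 0.009357
I_{1,0} = 0.002339

0.0023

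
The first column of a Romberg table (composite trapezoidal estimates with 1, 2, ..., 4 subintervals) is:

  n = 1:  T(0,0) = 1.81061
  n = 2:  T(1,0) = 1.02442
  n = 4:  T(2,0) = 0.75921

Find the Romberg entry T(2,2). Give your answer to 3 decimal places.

Richardson extrapolation on the trapezoidal column (denominator 4−1=3):
T(1,1) = 1.02442 + (1.02442 − 1.81061)/3 = 0.76236
T(2,1) = 0.75921 + (0.75921 − 1.02442)/3 = 0.67081
T(2,2) = 0.67081 + (0.67081 − 0.76236)/15 = 0.66471

0.665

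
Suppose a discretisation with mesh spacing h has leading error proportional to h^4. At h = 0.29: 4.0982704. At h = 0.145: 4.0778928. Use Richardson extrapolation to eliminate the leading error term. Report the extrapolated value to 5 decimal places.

Extrapolated value = (16·A(h/2) − A(h)) / (16 − 1)
= (16·4.0778928 − 4.0982704) / 15
= 61.1480144 / 15 = 4.0765343

4.07653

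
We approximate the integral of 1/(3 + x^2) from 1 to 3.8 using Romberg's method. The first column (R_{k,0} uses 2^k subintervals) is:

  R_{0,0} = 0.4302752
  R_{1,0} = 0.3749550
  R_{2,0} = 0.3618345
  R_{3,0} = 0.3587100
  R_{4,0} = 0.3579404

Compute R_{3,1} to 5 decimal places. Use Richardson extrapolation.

0.35767

R_{3,1} = (4·0.3587100 − 0.3618345) / 3 = 0.3576685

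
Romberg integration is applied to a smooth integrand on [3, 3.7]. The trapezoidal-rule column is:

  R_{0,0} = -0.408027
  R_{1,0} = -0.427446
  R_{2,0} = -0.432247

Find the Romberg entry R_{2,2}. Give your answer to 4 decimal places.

-0.4338

Richardson extrapolation on the trapezoidal column (denominator 4−1=3):
R_{1,1} = (4·(-0.427446) − (-0.408027)) / 3 = -0.433919
R_{2,1} = (4·(-0.432247) − (-0.427446)) / 3 = -0.433847
R_{2,2} = -0.433847 + (-0.433847 − (-0.433919))/15 = -0.433842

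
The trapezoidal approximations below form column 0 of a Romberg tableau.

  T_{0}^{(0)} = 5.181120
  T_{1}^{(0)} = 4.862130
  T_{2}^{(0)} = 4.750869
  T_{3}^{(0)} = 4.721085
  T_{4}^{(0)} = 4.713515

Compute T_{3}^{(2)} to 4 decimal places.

Richardson extrapolation on the trapezoidal column (denominator 4−1=3):
T_{2}^{(1)} = (4·4.750869 − 4.862130) / 3 = 4.713782
T_{3}^{(1)} = 4.721085 + (4.721085 − 4.750869)/3 = 4.711157
T_{3}^{(2)} = (16·4.711157 − 4.713782) / 15 = 4.710982
(Column j=1 coincides with Simpson's rule on the same nodes.)

4.7110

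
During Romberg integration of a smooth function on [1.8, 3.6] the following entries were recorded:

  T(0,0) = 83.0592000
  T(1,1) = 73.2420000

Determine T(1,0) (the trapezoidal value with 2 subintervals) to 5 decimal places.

75.69630

From T(1,1) = (4·T(1,0) − T(0,0))/3, solve for T(1,0):
4·T(1,0) = 3·73.2420000 + 83.0592000 = 302.7852000
T(1,0) = 75.6963000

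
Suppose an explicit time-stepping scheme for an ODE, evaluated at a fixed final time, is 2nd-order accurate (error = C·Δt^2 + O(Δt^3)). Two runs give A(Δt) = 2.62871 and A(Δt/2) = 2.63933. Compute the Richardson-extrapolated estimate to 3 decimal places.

2.643

The leading error scales as Δt^2; refining by a factor of 2 reduces it by 2^2 = 4.
Extrapolated value = (4·A(Δt/2) − A(Δt)) / (4 − 1)
= (4·2.63933 − 2.62871) / 3
= 7.92861 / 3 = 2.64287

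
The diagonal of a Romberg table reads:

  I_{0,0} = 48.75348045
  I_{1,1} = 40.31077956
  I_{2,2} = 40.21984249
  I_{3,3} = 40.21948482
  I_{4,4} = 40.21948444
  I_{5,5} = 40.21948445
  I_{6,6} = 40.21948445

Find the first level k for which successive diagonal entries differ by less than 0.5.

k = 2

|I_{1,1} − I_{0,0}| = 8.44270089 ≥ 0.5
|I_{2,2} − I_{1,1}| = 0.09093707 < 0.5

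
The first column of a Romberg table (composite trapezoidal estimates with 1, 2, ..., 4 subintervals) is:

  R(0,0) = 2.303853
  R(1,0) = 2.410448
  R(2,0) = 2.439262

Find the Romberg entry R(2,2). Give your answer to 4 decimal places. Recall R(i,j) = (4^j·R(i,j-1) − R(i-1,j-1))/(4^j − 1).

2.4491

Richardson extrapolation on the trapezoidal column (denominator 4−1=3):
R(1,1) = 2.410448 + (2.410448 − 2.303853)/3 = 2.445980
R(2,1) = 2.439262 + (2.439262 − 2.410448)/3 = 2.448867
R(2,2) = (16·2.448867 − 2.445980) / 15 = 2.449059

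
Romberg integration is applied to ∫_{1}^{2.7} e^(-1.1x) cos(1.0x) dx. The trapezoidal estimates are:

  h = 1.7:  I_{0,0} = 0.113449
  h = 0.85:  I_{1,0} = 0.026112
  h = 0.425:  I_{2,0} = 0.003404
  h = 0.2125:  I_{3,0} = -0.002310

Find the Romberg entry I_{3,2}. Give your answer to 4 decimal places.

-0.0042

I_{2,1} = 0.003404 + (0.003404 − 0.026112)/3 = -0.004165
I_{3,1} = (4·(-0.002310) − 0.003404) / 3 = -0.004215
I_{3,2} = -0.004215 + (-0.004215 − (-0.004165))/15 = -0.004218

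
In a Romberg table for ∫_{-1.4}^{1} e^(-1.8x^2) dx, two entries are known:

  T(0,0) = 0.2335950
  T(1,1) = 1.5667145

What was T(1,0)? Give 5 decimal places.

1.23343

From T(1,1) = (4·T(1,0) − T(0,0))/3, solve for T(1,0):
4·T(1,0) = 3·1.5667145 + 0.2335950 = 4.9337385
T(1,0) = 1.2334346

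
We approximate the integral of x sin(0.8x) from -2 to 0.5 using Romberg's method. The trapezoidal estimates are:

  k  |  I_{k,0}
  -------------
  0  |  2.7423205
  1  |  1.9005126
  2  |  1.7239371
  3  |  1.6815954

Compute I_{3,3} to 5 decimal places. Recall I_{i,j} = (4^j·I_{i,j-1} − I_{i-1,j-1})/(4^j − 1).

I_{1,1} = (4·1.9005126 − 2.7423205) / 3 = 1.6199100
I_{2,1} = (4·1.7239371 − 1.9005126) / 3 = 1.6650786
I_{3,1} = 1.6815954 + (1.6815954 − 1.7239371)/3 = 1.6674815
I_{2,2} = (16·1.6650786 − 1.6199100) / 15 = 1.6680898
I_{3,2} = 1.6674815 + (1.6674815 − 1.6650786)/15 = 1.6676417
I_{3,3} = 1.6676417 + (1.6676417 − 1.6680898)/63 = 1.6676346

1.66763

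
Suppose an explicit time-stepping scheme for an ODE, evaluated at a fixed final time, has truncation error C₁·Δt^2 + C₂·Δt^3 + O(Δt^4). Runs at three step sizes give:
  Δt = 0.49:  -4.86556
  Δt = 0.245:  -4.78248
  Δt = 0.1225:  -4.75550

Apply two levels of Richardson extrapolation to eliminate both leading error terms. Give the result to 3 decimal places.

-4.745

First eliminate the Δt^2 term (factor 2^2 = 4):
  B₁ = (4·(-4.78248) − (-4.86556))/3 = -4.75479
  B₂ = (4·(-4.75550) − (-4.78248))/3 = -4.74651
Then eliminate the Δt^3 term (factor 2^3 = 8):
  (8·(-4.74651) − (-4.75479))/7 = -4.74533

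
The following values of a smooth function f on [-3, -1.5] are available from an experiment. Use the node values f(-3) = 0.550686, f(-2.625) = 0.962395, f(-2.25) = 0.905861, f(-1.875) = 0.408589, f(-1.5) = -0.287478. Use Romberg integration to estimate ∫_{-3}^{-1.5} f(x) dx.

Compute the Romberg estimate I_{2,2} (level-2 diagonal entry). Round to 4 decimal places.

0.9431

I_{0,0} (trapezoid, 1 panel, h=1.5000): 0.197406
I_{1,0} (trapezoid, 2 panels, h=0.7500): 0.778099
I_{2,0} (trapezoid, 4 panels, h=0.3750): 0.903168
I_{1,1} = 0.778099 + (0.778099 − 0.197406)/3 = 0.971663
I_{2,1} = 0.903168 + (0.903168 − 0.778099)/3 = 0.944858
I_{2,2} = 0.944858 + (0.944858 − 0.971663)/15 = 0.943071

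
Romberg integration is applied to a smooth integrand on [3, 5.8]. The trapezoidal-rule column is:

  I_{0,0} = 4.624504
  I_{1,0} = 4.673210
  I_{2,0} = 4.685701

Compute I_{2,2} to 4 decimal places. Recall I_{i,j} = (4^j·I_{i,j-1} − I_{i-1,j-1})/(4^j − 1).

Richardson extrapolation on the trapezoidal column (denominator 4−1=3):
I_{1,1} = (4·4.673210 − 4.624504) / 3 = 4.689445
I_{2,1} = (4·4.685701 − 4.673210) / 3 = 4.689865
I_{2,2} = (16·4.689865 − 4.689445) / 15 = 4.689893
(Column j=1 coincides with Simpson's rule on the same nodes.)

4.6899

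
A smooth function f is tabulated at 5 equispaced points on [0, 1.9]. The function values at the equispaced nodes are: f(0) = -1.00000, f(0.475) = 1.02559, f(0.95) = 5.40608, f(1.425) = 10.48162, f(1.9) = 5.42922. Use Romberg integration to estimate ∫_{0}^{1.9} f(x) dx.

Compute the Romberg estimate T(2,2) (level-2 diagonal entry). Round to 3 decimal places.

9.798

T(0,0) (trapezoid, 1 panel, h=1.9000): 4.20776
T(1,0) (trapezoid, 2 panels, h=0.9500): 7.23966
T(2,0) (trapezoid, 4 panels, h=0.4750): 9.08575
T(1,1) = 7.23966 + (7.23966 − 4.20776)/3 = 8.25029
T(2,1) = 9.08575 + (9.08575 − 7.23966)/3 = 9.70111
T(2,2) = 9.70111 + (9.70111 − 8.25029)/15 = 9.79783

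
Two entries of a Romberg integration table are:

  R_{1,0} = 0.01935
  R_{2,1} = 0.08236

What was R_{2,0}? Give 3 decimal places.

From R_{2,1} = (4·R_{2,0} − R_{1,0})/3, solve for R_{2,0}:
4·R_{2,0} = 3·0.08236 + 0.01935 = 0.26643
R_{2,0} = 0.06661

0.067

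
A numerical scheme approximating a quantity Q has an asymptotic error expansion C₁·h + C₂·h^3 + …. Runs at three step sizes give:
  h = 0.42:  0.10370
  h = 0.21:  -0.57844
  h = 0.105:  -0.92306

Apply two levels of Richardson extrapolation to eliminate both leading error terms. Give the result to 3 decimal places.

-1.269

First eliminate the h term (factor 2^1 = 2):
  B₁ = (2·(-0.57844) − 0.10370)/1 = -1.26058
  B₂ = (2·(-0.92306) − (-0.57844))/1 = -1.26768
Then eliminate the h^3 term (factor 2^3 = 8):
  (8·(-1.26768) − (-1.26058))/7 = -1.26869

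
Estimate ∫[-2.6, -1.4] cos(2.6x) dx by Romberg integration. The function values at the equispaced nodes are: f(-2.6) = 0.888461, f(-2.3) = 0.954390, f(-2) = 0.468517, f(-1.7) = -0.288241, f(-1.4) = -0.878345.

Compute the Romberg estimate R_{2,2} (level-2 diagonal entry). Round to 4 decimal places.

R_{0,0} (trapezoid, 1 panel, h=1.2000): 0.006070
R_{1,0} (trapezoid, 2 panels, h=0.6000): 0.284145
R_{2,0} (trapezoid, 4 panels, h=0.3000): 0.341917
R_{1,1} = 0.284145 + (0.284145 − 0.006070)/3 = 0.376837
R_{2,1} = 0.341917 + (0.341917 − 0.284145)/3 = 0.361174
R_{2,2} = 0.361174 + (0.361174 − 0.376837)/15 = 0.360130

0.3601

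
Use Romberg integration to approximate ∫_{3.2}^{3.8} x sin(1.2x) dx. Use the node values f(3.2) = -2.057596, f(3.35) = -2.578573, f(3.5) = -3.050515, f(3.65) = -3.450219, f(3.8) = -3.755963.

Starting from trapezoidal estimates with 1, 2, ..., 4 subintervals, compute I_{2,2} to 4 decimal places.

-1.8015

I_{0,0} (trapezoid, 1 panel, h=0.6000): -1.744068
I_{1,0} (trapezoid, 2 panels, h=0.3000): -1.787188
I_{2,0} (trapezoid, 4 panels, h=0.1500): -1.797913
I_{1,1} = -1.787188 + (-1.787188 − (-1.744068))/3 = -1.801561
I_{2,1} = -1.797913 + (-1.797913 − (-1.787188))/3 = -1.801488
I_{2,2} = -1.801488 + (-1.801488 − (-1.801561))/15 = -1.801483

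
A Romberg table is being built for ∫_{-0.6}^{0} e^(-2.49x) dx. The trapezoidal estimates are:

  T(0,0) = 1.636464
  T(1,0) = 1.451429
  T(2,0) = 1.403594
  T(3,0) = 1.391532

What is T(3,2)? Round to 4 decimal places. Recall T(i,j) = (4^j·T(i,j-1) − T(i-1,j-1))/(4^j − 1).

1.3875

Richardson extrapolation on the trapezoidal column (denominator 4−1=3):
T(2,1) = (4·1.403594 − 1.451429) / 3 = 1.387649
T(3,1) = (4·1.391532 − 1.403594) / 3 = 1.387511
T(3,2) = 1.387511 + (1.387511 − 1.387649)/15 = 1.387502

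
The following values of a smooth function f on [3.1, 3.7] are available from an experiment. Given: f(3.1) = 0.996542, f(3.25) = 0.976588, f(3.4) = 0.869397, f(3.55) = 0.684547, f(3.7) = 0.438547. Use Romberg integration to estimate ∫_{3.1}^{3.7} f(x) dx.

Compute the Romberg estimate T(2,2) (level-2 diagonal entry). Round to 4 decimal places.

0.4909

T(0,0) (trapezoid, 1 panel, h=0.6000): 0.430527
T(1,0) (trapezoid, 2 panels, h=0.3000): 0.476082
T(2,0) (trapezoid, 4 panels, h=0.1500): 0.487211
T(1,1) = 0.476082 + (0.476082 − 0.430527)/3 = 0.491267
T(2,1) = 0.487211 + (0.487211 − 0.476082)/3 = 0.490921
T(2,2) = 0.490921 + (0.490921 − 0.491267)/15 = 0.490898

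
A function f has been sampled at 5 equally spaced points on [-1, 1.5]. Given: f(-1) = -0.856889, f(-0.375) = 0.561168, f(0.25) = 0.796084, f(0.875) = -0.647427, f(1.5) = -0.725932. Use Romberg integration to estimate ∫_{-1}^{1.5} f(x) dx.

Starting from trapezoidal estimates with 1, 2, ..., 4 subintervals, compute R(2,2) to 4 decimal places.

R(0,0) (trapezoid, 1 panel, h=2.5000): -1.978526
R(1,0) (trapezoid, 2 panels, h=1.2500): 0.005842
R(2,0) (trapezoid, 4 panels, h=0.6250): -0.050991
R(1,1) = 0.005842 + (0.005842 − (-1.978526))/3 = 0.667298
R(2,1) = -0.050991 + (-0.050991 − 0.005842)/3 = -0.069935
R(2,2) = -0.069935 + (-0.069935 − 0.667298)/15 = -0.119084

-0.1191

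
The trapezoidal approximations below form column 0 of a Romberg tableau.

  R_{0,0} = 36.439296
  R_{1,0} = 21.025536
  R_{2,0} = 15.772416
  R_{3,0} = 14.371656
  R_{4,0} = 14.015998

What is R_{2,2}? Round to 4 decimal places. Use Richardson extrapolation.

Richardson extrapolation on the trapezoidal column (denominator 4−1=3):
R_{1,1} = (4·21.025536 − 36.439296) / 3 = 15.887616
R_{2,1} = 15.772416 + (15.772416 − 21.025536)/3 = 14.021376
R_{2,2} = (16·14.021376 − 15.887616) / 15 = 13.896960

13.8970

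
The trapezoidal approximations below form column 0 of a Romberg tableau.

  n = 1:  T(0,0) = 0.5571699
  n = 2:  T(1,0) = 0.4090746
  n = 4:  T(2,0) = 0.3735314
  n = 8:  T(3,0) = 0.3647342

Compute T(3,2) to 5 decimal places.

0.36181

T(2,1) = 0.3735314 + (0.3735314 − 0.4090746)/3 = 0.3616837
T(3,1) = (4·0.3647342 − 0.3735314) / 3 = 0.3618018
T(3,2) = (16·0.3618018 − 0.3616837) / 15 = 0.3618097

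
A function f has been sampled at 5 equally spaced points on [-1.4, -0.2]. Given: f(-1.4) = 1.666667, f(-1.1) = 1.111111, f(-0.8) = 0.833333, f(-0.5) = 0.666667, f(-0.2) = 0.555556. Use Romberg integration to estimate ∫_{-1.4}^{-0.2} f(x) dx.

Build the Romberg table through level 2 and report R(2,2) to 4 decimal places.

R(0,0) (trapezoid, 1 panel, h=1.2000): 1.333334
R(1,0) (trapezoid, 2 panels, h=0.6000): 1.166667
R(2,0) (trapezoid, 4 panels, h=0.3000): 1.116667
R(1,1) = 1.166667 + (1.166667 − 1.333334)/3 = 1.111111
R(2,1) = 1.116667 + (1.116667 − 1.166667)/3 = 1.100000
R(2,2) = 1.100000 + (1.100000 − 1.111111)/15 = 1.099259

1.0993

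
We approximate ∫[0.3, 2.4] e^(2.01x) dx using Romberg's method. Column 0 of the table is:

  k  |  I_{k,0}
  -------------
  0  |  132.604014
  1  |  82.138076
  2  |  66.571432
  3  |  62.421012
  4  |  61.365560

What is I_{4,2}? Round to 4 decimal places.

Richardson extrapolation on the trapezoidal column (denominator 4−1=3):
I_{3,1} = 62.421012 + (62.421012 − 66.571432)/3 = 61.037539
I_{4,1} = (4·61.365560 − 62.421012) / 3 = 61.013743
I_{4,2} = 61.013743 + (61.013743 − 61.037539)/15 = 61.012157

61.0122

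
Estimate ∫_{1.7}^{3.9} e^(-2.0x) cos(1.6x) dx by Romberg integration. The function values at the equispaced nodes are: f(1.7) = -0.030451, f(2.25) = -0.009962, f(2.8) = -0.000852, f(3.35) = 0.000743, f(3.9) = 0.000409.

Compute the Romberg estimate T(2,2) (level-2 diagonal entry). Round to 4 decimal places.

T(0,0) (trapezoid, 1 panel, h=2.2000): -0.033046
T(1,0) (trapezoid, 2 panels, h=1.1000): -0.017460
T(2,0) (trapezoid, 4 panels, h=0.5500): -0.013801
T(1,1) = -0.017460 + (-0.017460 − (-0.033046))/3 = -0.012265
T(2,1) = -0.013801 + (-0.013801 − (-0.017460))/3 = -0.012581
T(2,2) = -0.012581 + (-0.012581 − (-0.012265))/15 = -0.012602

-0.0126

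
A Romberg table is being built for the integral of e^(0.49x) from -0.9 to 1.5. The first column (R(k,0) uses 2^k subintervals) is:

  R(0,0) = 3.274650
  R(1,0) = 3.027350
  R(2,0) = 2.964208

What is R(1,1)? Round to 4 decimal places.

2.9449

R(1,1) = (4·3.027350 − 3.274650) / 3 = 2.944917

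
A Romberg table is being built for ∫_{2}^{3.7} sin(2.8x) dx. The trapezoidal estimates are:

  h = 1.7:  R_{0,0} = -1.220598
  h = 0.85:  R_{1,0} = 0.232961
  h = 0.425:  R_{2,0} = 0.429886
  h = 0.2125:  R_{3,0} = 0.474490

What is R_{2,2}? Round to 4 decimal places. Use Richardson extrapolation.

Richardson extrapolation on the trapezoidal column (denominator 4−1=3):
R_{1,1} = (4·0.232961 − (-1.220598)) / 3 = 0.717481
R_{2,1} = 0.429886 + (0.429886 − 0.232961)/3 = 0.495528
R_{2,2} = (16·0.495528 − 0.717481) / 15 = 0.480731

0.4807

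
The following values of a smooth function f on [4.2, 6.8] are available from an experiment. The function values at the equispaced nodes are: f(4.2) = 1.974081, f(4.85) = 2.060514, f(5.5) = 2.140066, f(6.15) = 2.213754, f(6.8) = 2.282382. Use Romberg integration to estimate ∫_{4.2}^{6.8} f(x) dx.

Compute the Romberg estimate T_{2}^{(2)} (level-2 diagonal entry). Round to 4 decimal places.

5.5540

T_{0}^{(0)} (trapezoid, 1 panel, h=2.6000): 5.533402
T_{1}^{(0)} (trapezoid, 2 panels, h=1.3000): 5.548787
T_{2}^{(0)} (trapezoid, 4 panels, h=0.6500): 5.552668
T_{1}^{(1)} = 5.548787 + (5.548787 − 5.533402)/3 = 5.553915
T_{2}^{(1)} = 5.552668 + (5.552668 − 5.548787)/3 = 5.553962
T_{2}^{(2)} = 5.553962 + (5.553962 − 5.553915)/15 = 5.553965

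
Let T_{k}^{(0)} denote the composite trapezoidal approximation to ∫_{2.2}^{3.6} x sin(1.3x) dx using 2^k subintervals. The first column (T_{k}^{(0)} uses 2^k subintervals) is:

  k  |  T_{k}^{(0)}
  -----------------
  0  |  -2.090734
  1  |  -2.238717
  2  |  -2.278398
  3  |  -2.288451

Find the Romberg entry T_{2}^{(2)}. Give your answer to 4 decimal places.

-2.2919

Richardson extrapolation on the trapezoidal column (denominator 4−1=3):
T_{1}^{(1)} = -2.238717 + (-2.238717 − (-2.090734))/3 = -2.288045
T_{2}^{(1)} = -2.278398 + (-2.278398 − (-2.238717))/3 = -2.291625
T_{2}^{(2)} = (16·(-2.291625) − (-2.288045)) / 15 = -2.291864
(Column j=1 coincides with Simpson's rule on the same nodes.)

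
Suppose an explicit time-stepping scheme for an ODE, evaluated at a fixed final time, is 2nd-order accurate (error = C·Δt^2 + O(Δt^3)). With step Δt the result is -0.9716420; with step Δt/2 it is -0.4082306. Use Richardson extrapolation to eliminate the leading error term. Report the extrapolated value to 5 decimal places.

-0.22043

The leading error scales as Δt^2; refining by a factor of 2 reduces it by 2^2 = 4.
Extrapolated value = (4·A(Δt/2) − A(Δt)) / (4 − 1)
= (4·(-0.4082306) − (-0.9716420)) / 3
= -0.6612804 / 3 = -0.2204268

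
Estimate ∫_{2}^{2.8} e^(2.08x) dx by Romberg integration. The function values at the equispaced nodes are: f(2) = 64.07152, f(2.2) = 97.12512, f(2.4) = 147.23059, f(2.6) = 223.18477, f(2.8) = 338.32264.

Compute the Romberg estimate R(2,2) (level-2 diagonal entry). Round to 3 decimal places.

R(0,0) (trapezoid, 1 panel, h=0.8000): 160.95766
R(1,0) (trapezoid, 2 panels, h=0.4000): 139.37107
R(2,0) (trapezoid, 4 panels, h=0.2000): 133.74751
R(1,1) = 139.37107 + (139.37107 − 160.95766)/3 = 132.17554
R(2,1) = 133.74751 + (133.74751 − 139.37107)/3 = 131.87299
R(2,2) = 131.87299 + (131.87299 − 132.17554)/15 = 131.85282

131.853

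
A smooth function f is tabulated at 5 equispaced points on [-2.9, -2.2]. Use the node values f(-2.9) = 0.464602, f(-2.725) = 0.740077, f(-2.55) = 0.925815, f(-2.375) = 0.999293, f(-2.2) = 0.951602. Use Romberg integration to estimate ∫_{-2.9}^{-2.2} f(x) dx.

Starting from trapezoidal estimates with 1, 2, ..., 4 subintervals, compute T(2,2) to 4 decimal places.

0.5964

T(0,0) (trapezoid, 1 panel, h=0.7000): 0.495671
T(1,0) (trapezoid, 2 panels, h=0.3500): 0.571871
T(2,0) (trapezoid, 4 panels, h=0.1750): 0.590325
T(1,1) = 0.571871 + (0.571871 − 0.495671)/3 = 0.597271
T(2,1) = 0.590325 + (0.590325 − 0.571871)/3 = 0.596476
T(2,2) = 0.596476 + (0.596476 − 0.597271)/15 = 0.596423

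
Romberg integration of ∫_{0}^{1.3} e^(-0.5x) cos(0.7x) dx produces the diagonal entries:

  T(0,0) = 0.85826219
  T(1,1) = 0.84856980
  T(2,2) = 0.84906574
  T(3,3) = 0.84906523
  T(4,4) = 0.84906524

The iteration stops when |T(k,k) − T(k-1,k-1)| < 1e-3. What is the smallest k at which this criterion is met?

k = 2

|T(1,1) − T(0,0)| = 0.00969239 ≥ 1e-3
|T(2,2) − T(1,1)| = 0.00049594 < 1e-3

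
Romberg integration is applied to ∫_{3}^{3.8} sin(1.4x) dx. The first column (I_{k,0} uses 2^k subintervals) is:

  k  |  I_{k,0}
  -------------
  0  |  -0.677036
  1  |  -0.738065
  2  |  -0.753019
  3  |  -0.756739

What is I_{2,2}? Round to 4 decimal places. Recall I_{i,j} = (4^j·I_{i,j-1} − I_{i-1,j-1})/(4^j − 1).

-0.7580

Richardson extrapolation on the trapezoidal column (denominator 4−1=3):
I_{1,1} = (4·(-0.738065) − (-0.677036)) / 3 = -0.758408
I_{2,1} = (4·(-0.753019) − (-0.738065)) / 3 = -0.758004
I_{2,2} = (16·(-0.758004) − (-0.758408)) / 15 = -0.757977
(Column j=1 coincides with Simpson's rule on the same nodes.)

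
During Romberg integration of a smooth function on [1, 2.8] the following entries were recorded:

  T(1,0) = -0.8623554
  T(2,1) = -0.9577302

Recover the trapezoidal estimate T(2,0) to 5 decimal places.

From T(2,1) = (4·T(2,0) − T(1,0))/3, solve for T(2,0):
4·T(2,0) = 3·(-0.9577302) + (-0.8623554) = -3.7355460
T(2,0) = -0.9338865

-0.93389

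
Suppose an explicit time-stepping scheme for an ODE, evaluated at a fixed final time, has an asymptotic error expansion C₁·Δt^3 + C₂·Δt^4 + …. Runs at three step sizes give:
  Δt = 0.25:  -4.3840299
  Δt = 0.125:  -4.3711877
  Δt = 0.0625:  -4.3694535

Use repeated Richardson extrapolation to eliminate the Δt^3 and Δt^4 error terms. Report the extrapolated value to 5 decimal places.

-4.36920

First eliminate the Δt^3 term (factor 2^3 = 8):
  B₁ = (8·(-4.3711877) − (-4.3840299))/7 = -4.3693531
  B₂ = (8·(-4.3694535) − (-4.3711877))/7 = -4.3692058
Then eliminate the Δt^4 term (factor 2^4 = 16):
  (16·(-4.3692058) − (-4.3693531))/15 = -4.3691960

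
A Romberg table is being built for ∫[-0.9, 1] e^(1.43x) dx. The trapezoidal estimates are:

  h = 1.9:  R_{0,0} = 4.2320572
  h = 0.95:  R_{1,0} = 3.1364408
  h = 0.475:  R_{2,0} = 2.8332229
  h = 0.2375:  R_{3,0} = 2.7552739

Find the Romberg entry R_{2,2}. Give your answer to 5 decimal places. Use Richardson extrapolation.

R_{1,1} = 3.1364408 + (3.1364408 − 4.2320572)/3 = 2.7712353
R_{2,1} = 2.8332229 + (2.8332229 − 3.1364408)/3 = 2.7321503
R_{2,2} = 2.7321503 + (2.7321503 − 2.7712353)/15 = 2.7295446

2.72954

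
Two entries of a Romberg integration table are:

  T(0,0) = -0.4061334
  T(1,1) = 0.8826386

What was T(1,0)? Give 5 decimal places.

0.56045

From T(1,1) = (4·T(1,0) − T(0,0))/3, solve for T(1,0):
4·T(1,0) = 3·0.8826386 + (-0.4061334) = 2.2417824
T(1,0) = 0.5604456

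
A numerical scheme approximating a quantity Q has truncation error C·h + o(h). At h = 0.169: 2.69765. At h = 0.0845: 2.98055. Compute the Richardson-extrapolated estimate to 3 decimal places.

3.263

The leading error scales as h; refining by a factor of 2 reduces it by 2^1 = 2.
Extrapolated value = (2·A(h/2) − A(h)) / (2 − 1)
= (2·2.98055 − 2.69765) / 1
= 3.26345 / 1 = 3.26345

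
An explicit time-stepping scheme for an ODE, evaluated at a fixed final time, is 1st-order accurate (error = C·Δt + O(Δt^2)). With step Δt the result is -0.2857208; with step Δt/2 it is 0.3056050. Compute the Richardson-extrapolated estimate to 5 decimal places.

The leading error scales as Δt; refining by a factor of 2 reduces it by 2^1 = 2.
Extrapolated value = (2·A(Δt/2) − A(Δt)) / (2 − 1)
= (2·0.3056050 − (-0.2857208)) / 1
= 0.8969308 / 1 = 0.8969308

0.89693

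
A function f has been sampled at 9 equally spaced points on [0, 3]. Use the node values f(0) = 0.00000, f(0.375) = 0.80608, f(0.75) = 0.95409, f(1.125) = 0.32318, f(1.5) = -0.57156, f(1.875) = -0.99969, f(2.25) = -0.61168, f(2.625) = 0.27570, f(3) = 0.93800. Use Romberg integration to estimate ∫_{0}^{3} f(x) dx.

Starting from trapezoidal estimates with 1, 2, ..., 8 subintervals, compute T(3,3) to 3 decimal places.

0.259

T(0,0) (trapezoid, 1 panel, h=3.0000): 1.40700
T(1,0) (trapezoid, 2 panels, h=1.5000): -0.15384
T(2,0) (trapezoid, 4 panels, h=0.7500): 0.17989
T(3,0) (trapezoid, 8 panels, h=0.3750): 0.24192
T(1,1) = -0.15384 + (-0.15384 − 1.40700)/3 = -0.67412
T(2,1) = 0.17989 + (0.17989 − (-0.15384))/3 = 0.29113
T(3,1) = 0.24192 + (0.24192 − 0.17989)/3 = 0.26260
T(2,2) = 0.29113 + (0.29113 − (-0.67412))/15 = 0.35548
T(3,2) = 0.26260 + (0.26260 − 0.29113)/15 = 0.26070
T(3,3) = 0.26070 + (0.26070 − 0.35548)/63 = 0.25920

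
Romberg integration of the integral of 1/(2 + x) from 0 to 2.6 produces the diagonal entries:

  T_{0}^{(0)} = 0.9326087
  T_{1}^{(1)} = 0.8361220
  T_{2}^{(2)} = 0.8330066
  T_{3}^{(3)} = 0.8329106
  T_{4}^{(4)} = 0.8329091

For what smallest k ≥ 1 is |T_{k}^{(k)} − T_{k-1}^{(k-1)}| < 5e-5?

k = 4

|T_{1}^{(1)} − T_{0}^{(0)}| = 0.0964867 ≥ 5e-5
|T_{2}^{(2)} − T_{1}^{(1)}| = 0.0031154 ≥ 5e-5
|T_{3}^{(3)} − T_{2}^{(2)}| = 0.0000960 ≥ 5e-5
|T_{4}^{(4)} − T_{3}^{(3)}| = 0.0000015 < 5e-5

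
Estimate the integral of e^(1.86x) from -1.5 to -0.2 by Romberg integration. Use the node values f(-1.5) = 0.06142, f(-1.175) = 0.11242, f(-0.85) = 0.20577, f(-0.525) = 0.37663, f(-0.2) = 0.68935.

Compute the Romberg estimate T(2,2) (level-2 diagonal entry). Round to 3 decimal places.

0.338

T(0,0) (trapezoid, 1 panel, h=1.3000): 0.48800
T(1,0) (trapezoid, 2 panels, h=0.6500): 0.37775
T(2,0) (trapezoid, 4 panels, h=0.3250): 0.34782
T(1,1) = 0.37775 + (0.37775 − 0.48800)/3 = 0.34100
T(2,1) = 0.34782 + (0.34782 − 0.37775)/3 = 0.33784
T(2,2) = 0.33784 + (0.33784 − 0.34100)/15 = 0.33763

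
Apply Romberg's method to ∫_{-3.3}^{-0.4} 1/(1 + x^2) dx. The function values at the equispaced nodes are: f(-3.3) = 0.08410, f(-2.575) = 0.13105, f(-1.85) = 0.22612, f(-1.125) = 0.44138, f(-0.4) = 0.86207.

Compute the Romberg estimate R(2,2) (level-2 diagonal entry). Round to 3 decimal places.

0.891

R(0,0) (trapezoid, 1 panel, h=2.9000): 1.37195
R(1,0) (trapezoid, 2 panels, h=1.4500): 1.01385
R(2,0) (trapezoid, 4 panels, h=0.7250): 0.92194
R(1,1) = 1.01385 + (1.01385 − 1.37195)/3 = 0.89448
R(2,1) = 0.92194 + (0.92194 − 1.01385)/3 = 0.89130
R(2,2) = 0.89130 + (0.89130 − 0.89448)/15 = 0.89109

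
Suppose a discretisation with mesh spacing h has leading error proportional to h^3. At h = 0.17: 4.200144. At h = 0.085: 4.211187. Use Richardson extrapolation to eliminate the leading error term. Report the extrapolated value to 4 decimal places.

Extrapolated value = (8·A(h/2) − A(h)) / (8 − 1)
= (8·4.211187 − 4.200144) / 7
= 29.489352 / 7 = 4.212765

4.2128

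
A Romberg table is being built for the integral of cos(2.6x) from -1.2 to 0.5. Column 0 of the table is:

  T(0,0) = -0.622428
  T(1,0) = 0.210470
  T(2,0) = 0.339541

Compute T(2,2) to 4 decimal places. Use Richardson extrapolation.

Richardson extrapolation on the trapezoidal column (denominator 4−1=3):
T(1,1) = 0.210470 + (0.210470 − (-0.622428))/3 = 0.488103
T(2,1) = (4·0.339541 − 0.210470) / 3 = 0.382565
T(2,2) = 0.382565 + (0.382565 − 0.488103)/15 = 0.375529

0.3755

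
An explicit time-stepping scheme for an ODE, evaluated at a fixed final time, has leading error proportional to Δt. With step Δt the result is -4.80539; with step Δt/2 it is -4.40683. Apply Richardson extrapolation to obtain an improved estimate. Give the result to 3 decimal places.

-4.008

The leading error scales as Δt; refining by a factor of 2 reduces it by 2^1 = 2.
Extrapolated value = (2·A(Δt/2) − A(Δt)) / (2 − 1)
= (2·(-4.40683) − (-4.80539)) / 1
= -4.00827 / 1 = -4.00827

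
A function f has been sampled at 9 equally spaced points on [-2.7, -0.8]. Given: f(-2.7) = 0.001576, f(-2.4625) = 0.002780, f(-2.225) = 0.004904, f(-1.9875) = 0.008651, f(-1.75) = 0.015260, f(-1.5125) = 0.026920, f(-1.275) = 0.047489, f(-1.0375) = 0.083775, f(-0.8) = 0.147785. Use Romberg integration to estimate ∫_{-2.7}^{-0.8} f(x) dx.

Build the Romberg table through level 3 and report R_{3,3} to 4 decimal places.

R_{0,0} (trapezoid, 1 panel, h=1.9000): 0.141893
R_{1,0} (trapezoid, 2 panels, h=0.9500): 0.085443
R_{2,0} (trapezoid, 4 panels, h=0.4750): 0.067608
R_{3,0} (trapezoid, 8 panels, h=0.2375): 0.062809
R_{1,1} = 0.085443 + (0.085443 − 0.141893)/3 = 0.066626
R_{2,1} = 0.067608 + (0.067608 − 0.085443)/3 = 0.061663
R_{3,1} = 0.062809 + (0.062809 − 0.067608)/3 = 0.061209
R_{2,2} = 0.061663 + (0.061663 − 0.066626)/15 = 0.061332
R_{3,2} = 0.061209 + (0.061209 − 0.061663)/15 = 0.061179
R_{3,3} = 0.061179 + (0.061179 − 0.061332)/63 = 0.061177

0.0612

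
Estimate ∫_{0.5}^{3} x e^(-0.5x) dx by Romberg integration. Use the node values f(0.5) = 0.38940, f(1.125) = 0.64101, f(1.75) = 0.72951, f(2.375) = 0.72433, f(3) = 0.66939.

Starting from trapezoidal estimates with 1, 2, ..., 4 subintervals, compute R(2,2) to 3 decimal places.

R(0,0) (trapezoid, 1 panel, h=2.5000): 1.32349
R(1,0) (trapezoid, 2 panels, h=1.2500): 1.57363
R(2,0) (trapezoid, 4 panels, h=0.6250): 1.64015
R(1,1) = 1.57363 + (1.57363 − 1.32349)/3 = 1.65701
R(2,1) = 1.64015 + (1.64015 − 1.57363)/3 = 1.66232
R(2,2) = 1.66232 + (1.66232 − 1.65701)/15 = 1.66267

1.663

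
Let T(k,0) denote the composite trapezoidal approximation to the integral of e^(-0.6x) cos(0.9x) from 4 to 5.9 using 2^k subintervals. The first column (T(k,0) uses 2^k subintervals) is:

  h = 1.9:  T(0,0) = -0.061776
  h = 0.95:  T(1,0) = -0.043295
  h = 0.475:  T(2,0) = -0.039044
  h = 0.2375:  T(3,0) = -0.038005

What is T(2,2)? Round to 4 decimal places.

T(1,1) = (4·(-0.043295) − (-0.061776)) / 3 = -0.037135
T(2,1) = (4·(-0.039044) − (-0.043295)) / 3 = -0.037627
T(2,2) = (16·(-0.037627) − (-0.037135)) / 15 = -0.037660

-0.0377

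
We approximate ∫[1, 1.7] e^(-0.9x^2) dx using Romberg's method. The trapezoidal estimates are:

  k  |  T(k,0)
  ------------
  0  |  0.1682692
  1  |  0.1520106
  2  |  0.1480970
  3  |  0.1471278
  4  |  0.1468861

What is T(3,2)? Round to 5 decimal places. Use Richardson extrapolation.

Richardson extrapolation on the trapezoidal column (denominator 4−1=3):
T(2,1) = 0.1480970 + (0.1480970 − 0.1520106)/3 = 0.1467925
T(3,1) = 0.1471278 + (0.1471278 − 0.1480970)/3 = 0.1468047
T(3,2) = (16·0.1468047 − 0.1467925) / 15 = 0.1468055
(Column j=1 coincides with Simpson's rule on the same nodes.)

0.14681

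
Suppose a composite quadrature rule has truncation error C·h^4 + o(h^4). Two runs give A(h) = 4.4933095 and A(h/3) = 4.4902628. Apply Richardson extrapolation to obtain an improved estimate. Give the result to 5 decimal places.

4.49022

The leading error scales as h^4; refining by a factor of 3 reduces it by 3^4 = 81.
Extrapolated value = (81·A(h/3) − A(h)) / (81 − 1)
= (81·4.4902628 − 4.4933095) / 80
= 359.2179773 / 80 = 4.4902247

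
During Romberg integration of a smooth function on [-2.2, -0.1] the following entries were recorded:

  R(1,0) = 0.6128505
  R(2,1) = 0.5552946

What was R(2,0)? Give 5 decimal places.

From R(2,1) = (4·R(2,0) − R(1,0))/3, solve for R(2,0):
4·R(2,0) = 3·0.5552946 + 0.6128505 = 2.2787343
R(2,0) = 0.5696836

0.56968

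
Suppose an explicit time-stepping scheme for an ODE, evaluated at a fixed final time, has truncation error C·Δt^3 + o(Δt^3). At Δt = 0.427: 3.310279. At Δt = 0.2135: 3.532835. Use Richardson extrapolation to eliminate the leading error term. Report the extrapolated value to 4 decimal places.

3.5646

The leading error scales as Δt^3; refining by a factor of 2 reduces it by 2^3 = 8.
Extrapolated value = (8·A(Δt/2) − A(Δt)) / (8 − 1)
= (8·3.532835 − 3.310279) / 7
= 24.952401 / 7 = 3.564629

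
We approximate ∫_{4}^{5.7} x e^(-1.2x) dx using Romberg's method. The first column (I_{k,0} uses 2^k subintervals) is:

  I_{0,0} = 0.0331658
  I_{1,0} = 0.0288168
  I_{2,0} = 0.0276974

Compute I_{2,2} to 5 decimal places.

I_{1,1} = (4·0.0288168 − 0.0331658) / 3 = 0.0273671
I_{2,1} = (4·0.0276974 − 0.0288168) / 3 = 0.0273243
I_{2,2} = (16·0.0273243 − 0.0273671) / 15 = 0.0273214

0.02732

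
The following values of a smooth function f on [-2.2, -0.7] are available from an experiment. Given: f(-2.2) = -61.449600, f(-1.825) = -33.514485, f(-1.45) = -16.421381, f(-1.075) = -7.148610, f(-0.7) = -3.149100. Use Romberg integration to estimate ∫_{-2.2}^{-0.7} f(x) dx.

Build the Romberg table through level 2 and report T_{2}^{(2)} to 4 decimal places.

T_{0}^{(0)} (trapezoid, 1 panel, h=1.5000): -48.449025
T_{1}^{(0)} (trapezoid, 2 panels, h=0.7500): -36.540548
T_{2}^{(0)} (trapezoid, 4 panels, h=0.3750): -33.518935
T_{1}^{(1)} = -36.540548 + (-36.540548 − (-48.449025))/3 = -32.571056
T_{2}^{(1)} = -33.518935 + (-33.518935 − (-36.540548))/3 = -32.511731
T_{2}^{(2)} = -32.511731 + (-32.511731 − (-32.571056))/15 = -32.507776

-32.5078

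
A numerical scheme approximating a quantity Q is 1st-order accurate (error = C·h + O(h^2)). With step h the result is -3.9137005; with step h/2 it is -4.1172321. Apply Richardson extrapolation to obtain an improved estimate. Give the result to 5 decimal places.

-4.32076

Extrapolated value = (2·A(h/2) − A(h)) / (2 − 1)
= (2·(-4.1172321) − (-3.9137005)) / 1
= -4.3207637 / 1 = -4.3207637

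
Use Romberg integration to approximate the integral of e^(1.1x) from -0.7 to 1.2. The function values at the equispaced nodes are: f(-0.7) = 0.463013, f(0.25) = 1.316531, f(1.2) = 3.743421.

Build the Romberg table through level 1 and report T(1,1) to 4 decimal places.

2.9996

T(0,0) (trapezoid, 1 panel, h=1.9000): 3.996112
T(1,0) (trapezoid, 2 panels, h=0.9500): 3.248761
T(1,1) = 3.248761 + (3.248761 − 3.996112)/3 = 2.999644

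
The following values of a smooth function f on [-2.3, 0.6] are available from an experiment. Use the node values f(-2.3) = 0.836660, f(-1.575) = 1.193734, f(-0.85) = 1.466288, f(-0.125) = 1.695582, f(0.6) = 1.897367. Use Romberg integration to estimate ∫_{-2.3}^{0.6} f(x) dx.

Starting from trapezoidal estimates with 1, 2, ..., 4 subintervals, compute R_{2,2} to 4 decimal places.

4.1628

R_{0,0} (trapezoid, 1 panel, h=2.9000): 3.964339
R_{1,0} (trapezoid, 2 panels, h=1.4500): 4.108287
R_{2,0} (trapezoid, 4 panels, h=0.7250): 4.148898
R_{1,1} = 4.108287 + (4.108287 − 3.964339)/3 = 4.156270
R_{2,1} = 4.148898 + (4.148898 − 4.108287)/3 = 4.162435
R_{2,2} = 4.162435 + (4.162435 − 4.156270)/15 = 4.162846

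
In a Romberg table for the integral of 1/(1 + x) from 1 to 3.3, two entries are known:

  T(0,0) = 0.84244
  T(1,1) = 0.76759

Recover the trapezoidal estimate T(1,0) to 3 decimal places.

From T(1,1) = (4·T(1,0) − T(0,0))/3, solve for T(1,0):
4·T(1,0) = 3·0.76759 + 0.84244 = 3.14521
T(1,0) = 0.78630

0.786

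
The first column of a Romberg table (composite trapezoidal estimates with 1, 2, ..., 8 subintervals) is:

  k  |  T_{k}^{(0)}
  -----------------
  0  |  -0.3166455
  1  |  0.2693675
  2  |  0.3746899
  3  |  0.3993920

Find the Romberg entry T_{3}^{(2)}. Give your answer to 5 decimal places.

0.40748

T_{2}^{(1)} = 0.3746899 + (0.3746899 − 0.2693675)/3 = 0.4097974
T_{3}^{(1)} = (4·0.3993920 − 0.3746899) / 3 = 0.4076260
T_{3}^{(2)} = 0.4076260 + (0.4076260 − 0.4097974)/15 = 0.4074812
(Column j=1 coincides with Simpson's rule on the same nodes.)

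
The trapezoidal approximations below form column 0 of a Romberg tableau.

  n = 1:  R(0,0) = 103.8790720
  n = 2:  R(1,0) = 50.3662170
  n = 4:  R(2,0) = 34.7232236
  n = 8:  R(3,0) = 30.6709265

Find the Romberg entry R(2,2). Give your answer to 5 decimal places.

Richardson extrapolation on the trapezoidal column (denominator 4−1=3):
R(1,1) = (4·50.3662170 − 103.8790720) / 3 = 32.5285987
R(2,1) = 34.7232236 + (34.7232236 − 50.3662170)/3 = 29.5088925
R(2,2) = 29.5088925 + (29.5088925 − 32.5285987)/15 = 29.3075788

29.30758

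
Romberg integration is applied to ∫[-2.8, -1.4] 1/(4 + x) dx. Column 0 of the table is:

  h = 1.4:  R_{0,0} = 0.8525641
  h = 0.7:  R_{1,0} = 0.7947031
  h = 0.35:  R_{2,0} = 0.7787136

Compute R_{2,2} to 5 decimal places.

Richardson extrapolation on the trapezoidal column (denominator 4−1=3):
R_{1,1} = (4·0.7947031 − 0.8525641) / 3 = 0.7754161
R_{2,1} = (4·0.7787136 − 0.7947031) / 3 = 0.7733838
R_{2,2} = (16·0.7733838 − 0.7754161) / 15 = 0.7732483
(Column j=1 coincides with Simpson's rule on the same nodes.)

0.77325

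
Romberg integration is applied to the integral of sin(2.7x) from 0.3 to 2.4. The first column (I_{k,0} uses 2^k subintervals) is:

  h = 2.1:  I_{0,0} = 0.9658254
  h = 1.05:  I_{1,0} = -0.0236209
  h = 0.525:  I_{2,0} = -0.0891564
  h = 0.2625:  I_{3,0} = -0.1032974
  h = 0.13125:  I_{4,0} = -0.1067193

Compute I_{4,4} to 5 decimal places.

-0.10785

I_{1,1} = (4·(-0.0236209) − 0.9658254) / 3 = -0.3534363
I_{2,1} = -0.0891564 + (-0.0891564 − (-0.0236209))/3 = -0.1110016
I_{3,1} = (4·(-0.1032974) − (-0.0891564)) / 3 = -0.1080111
I_{4,1} = (4·(-0.1067193) − (-0.1032974)) / 3 = -0.1078599
I_{2,2} = (16·(-0.1110016) − (-0.3534363)) / 15 = -0.0948393
I_{3,2} = (16·(-0.1080111) − (-0.1110016)) / 15 = -0.1078117
I_{4,2} = (16·(-0.1078599) − (-0.1080111)) / 15 = -0.1078498
I_{3,3} = (64·(-0.1078117) − (-0.0948393)) / 63 = -0.1080176
I_{4,3} = (64·(-0.1078498) − (-0.1078117)) / 63 = -0.1078504
I_{4,4} = (256·(-0.1078504) − (-0.1080176)) / 255 = -0.1078497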